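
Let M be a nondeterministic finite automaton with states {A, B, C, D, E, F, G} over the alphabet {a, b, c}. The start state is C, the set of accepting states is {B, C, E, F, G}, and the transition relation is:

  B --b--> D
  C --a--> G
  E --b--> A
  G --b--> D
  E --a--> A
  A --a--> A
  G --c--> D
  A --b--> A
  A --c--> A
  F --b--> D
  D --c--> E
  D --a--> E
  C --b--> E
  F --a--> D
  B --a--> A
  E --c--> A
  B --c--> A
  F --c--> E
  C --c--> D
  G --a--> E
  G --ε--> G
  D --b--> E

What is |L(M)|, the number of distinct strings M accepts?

13

The useful subgraph on states {C, D, E, G} is acyclic, so L(M) is finite; the longest accepting path visits 4 useful states, giving maximum string length 3.
Counting accepting paths from C by length: 1 of length 0, 2 of length 1, 4 of length 2, 6 of length 3. Total 13.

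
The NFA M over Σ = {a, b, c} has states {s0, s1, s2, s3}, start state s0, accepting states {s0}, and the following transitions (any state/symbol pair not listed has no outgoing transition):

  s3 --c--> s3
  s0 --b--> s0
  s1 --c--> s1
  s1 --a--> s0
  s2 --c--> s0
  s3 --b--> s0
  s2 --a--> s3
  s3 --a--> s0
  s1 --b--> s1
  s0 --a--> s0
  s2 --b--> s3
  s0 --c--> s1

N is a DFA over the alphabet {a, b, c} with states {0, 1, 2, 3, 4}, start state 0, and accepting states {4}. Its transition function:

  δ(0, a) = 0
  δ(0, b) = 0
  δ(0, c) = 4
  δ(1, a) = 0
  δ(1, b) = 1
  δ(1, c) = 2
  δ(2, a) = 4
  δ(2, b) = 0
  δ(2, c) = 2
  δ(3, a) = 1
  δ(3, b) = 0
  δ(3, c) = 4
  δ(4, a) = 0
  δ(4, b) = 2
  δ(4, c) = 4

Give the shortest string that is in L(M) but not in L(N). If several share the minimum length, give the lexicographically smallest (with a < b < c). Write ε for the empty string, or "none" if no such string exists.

The empty string ε is accepted by M but not by N.
Since ε is the unique shortest string, it is the required witness.

ε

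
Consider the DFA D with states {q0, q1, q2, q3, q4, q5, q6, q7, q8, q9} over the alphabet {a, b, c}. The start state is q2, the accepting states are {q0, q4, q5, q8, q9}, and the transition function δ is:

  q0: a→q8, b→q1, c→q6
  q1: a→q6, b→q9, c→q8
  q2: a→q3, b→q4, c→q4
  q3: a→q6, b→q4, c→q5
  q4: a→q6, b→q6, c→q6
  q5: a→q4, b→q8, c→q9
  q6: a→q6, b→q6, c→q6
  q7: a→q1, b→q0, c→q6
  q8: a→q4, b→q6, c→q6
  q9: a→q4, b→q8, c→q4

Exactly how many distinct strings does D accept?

12

The useful subgraph on states {q2, q3, q4, q5, q8, q9} is acyclic, so L(D) is finite; the longest accepting path visits 6 useful states, giving maximum string length 5.
Counting accepting paths from q2 by length: 2 of length 1, 2 of length 2, 3 of length 3, 4 of length 4, 1 of length 5. Total 12.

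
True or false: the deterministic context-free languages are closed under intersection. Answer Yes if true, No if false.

No

DCFLs are closed under complement (normalise the DPDA to read all of its input, then flip the verdict). If they were also closed under intersection, De Morgan would make them closed under union; but {aⁿbⁿ : n≥0} and {aⁿb²ⁿ : n≥0} are DCFLs (push the a's; pop one per b, respectively one per two b's) whose union no deterministic PDA accepts: a DPDA for it would have a single run on aⁿb²ⁿ, accepting after the prefix aⁿbⁿ and accepting again after n more b's; an ordinary PDA that simulates it on a's and b's and, at any moment when it is accepting, may switch to reading only a fresh letter c while feeding each c to the simulation as a b, would accept aⁱbʲcᵏ (k≥1) exactly when both aⁱbʲ and aⁱbʲ⁺ᵏ are in the language, i.e. its language intersected with the regular set a*b*c⁺ would be exactly {aⁿbⁿcⁿ : n≥1} — impossible, since context-free languages are closed under intersection with regular sets and {aⁿbⁿcⁿ} is not context-free.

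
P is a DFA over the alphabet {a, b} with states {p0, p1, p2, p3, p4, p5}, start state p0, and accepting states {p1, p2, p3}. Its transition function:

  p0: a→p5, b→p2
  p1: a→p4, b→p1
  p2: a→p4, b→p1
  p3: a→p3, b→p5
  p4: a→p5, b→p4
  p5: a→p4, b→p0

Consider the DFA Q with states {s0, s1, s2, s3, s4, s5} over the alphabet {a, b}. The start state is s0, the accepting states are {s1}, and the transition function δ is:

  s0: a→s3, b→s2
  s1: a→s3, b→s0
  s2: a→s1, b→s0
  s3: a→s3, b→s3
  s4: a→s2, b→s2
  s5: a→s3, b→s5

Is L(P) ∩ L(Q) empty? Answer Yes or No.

Yes

Exploring the product automaton P × Q from the start pair (p0, s0), following both machines on each input symbol, reaches 13 state pairs: (p0, s0), (p5, s3), (p2, s2), (p4, s3), (p0, s3), (p4, s1), (p1, s0), (p2, s3), (p4, s0), (p1, s2), (p1, s3), (p4, s2), (p5, s1).
P accepts in {p1, p2, p3} and Q accepts in {s1}; no reachable pair has both components accepting, so no string drives both machines to acceptance simultaneously and L(P) ∩ L(Q) = ∅.
So no string is accepted by both, and the intersection is empty.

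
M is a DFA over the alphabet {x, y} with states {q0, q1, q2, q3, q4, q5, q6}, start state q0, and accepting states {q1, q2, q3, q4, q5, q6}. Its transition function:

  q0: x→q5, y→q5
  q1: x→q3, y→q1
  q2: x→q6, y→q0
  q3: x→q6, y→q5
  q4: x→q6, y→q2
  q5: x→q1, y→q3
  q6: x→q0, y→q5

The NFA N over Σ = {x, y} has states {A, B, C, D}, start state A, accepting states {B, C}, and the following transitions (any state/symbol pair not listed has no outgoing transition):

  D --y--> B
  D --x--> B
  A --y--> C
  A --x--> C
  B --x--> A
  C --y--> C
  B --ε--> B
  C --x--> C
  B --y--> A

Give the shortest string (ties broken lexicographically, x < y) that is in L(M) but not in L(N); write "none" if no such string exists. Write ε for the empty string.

Exploring the product automaton M × N from the start pair (q0, A), following both machines on each input symbol, reaches 6 state pairs: (q0, A), (q5, C), (q1, C), (q3, C), (q6, C), (q0, C).
M accepts in {q1, q2, q3, q4, q5, q6} and N accepts in {B, C}. The reachable pairs whose M-component is accepting are (q5, C), (q1, C), (q3, C), (q6, C); in each of them the N-component is accepting too, so the product for L(M) \ L(N) (M-component accepting, N-component rejecting) has no reachable accepting pair and the difference is empty.
So every string accepted by M is also accepted by N: L(M) \ L(N) = ∅ and there is no such string.

none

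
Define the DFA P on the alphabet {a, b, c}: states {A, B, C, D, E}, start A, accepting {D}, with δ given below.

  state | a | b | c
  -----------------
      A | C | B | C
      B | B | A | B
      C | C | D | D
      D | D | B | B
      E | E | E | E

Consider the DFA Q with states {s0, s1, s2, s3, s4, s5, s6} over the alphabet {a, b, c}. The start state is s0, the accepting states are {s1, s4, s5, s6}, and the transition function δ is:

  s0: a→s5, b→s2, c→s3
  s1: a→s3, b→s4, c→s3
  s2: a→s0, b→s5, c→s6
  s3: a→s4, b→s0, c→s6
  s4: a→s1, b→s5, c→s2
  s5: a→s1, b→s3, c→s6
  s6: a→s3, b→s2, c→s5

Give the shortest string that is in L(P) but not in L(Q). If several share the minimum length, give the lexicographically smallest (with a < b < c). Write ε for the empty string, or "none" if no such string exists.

The string ab is accepted by P but not by Q.
No shorter string lies in the difference, and ab is the lexicographically first length-2 string in L(P) \ L(Q).

ab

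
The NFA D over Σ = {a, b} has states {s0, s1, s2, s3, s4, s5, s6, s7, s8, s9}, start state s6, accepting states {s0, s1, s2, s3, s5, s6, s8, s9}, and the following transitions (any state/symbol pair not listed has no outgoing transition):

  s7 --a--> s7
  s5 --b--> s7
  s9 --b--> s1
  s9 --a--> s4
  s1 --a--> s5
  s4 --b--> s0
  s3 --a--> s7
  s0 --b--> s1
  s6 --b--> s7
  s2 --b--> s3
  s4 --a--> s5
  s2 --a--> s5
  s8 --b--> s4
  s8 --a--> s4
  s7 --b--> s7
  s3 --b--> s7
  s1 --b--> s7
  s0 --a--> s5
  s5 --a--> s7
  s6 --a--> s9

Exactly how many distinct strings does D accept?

The useful subgraph on states {s0, s1, s4, s5, s6, s9} is acyclic, so L(D) is finite; the longest accepting path visits 6 useful states, giving maximum string length 5.
Counting accepting paths from s6 by length: 1 of length 0, 1 of length 1, 1 of length 2, 3 of length 3, 2 of length 4, 1 of length 5. Total 9.

9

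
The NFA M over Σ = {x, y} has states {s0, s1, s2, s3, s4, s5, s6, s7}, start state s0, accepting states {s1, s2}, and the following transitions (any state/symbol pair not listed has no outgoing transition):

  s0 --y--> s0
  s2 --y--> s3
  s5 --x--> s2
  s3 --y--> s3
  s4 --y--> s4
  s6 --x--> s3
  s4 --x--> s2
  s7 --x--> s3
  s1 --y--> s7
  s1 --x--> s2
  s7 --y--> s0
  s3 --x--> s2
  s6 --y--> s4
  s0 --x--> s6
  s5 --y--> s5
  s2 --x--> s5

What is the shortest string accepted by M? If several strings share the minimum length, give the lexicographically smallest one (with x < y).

A breadth-first search from s0 reaches an accepting state first via the path s0 → s6 → s3 → s2 on input xxx.
No string of length < 3 is accepted (BFS exhausts all shorter strings without reaching an accepting state), and xxx is the lexicographically least accepting string of length 3.

xxx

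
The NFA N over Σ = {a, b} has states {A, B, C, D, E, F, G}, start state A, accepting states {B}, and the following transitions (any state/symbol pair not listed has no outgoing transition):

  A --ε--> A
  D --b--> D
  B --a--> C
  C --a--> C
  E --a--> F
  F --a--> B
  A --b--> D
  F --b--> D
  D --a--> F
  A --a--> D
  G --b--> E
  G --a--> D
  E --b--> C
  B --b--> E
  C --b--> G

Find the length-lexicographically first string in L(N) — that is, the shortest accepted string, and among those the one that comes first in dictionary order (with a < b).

aaa

A breadth-first search from A reaches an accepting state first via the path A → D → F → B on input aaa.
No string of length < 3 is accepted (BFS exhausts all shorter strings without reaching an accepting state), and aaa is the lexicographically least accepting string of length 3.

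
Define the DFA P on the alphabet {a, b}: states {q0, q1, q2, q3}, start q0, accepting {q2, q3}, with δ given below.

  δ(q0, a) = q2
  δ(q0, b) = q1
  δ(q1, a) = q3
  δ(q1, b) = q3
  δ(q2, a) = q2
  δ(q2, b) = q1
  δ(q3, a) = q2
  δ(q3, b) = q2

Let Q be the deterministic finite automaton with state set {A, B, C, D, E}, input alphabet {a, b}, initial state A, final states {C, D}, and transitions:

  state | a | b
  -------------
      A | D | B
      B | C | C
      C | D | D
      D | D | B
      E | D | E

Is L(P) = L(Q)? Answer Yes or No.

Exploring the product automaton P × Q from the start pair (q0, A), following both machines on each input symbol, reaches 4 state pairs: (q0, A), (q2, D), (q1, B), (q3, C).
P accepts in {q2, q3} and Q accepts in {C, D}. In every reachable pair the two components are either both accepting — (q2, D), (q3, C) — or both non-accepting, so no string is accepted by exactly one of the machines: L(P) \ L(Q) and L(Q) \ L(P) are both empty.
Hence every string is accepted by P iff it is accepted by Q, and the two languages coincide.

Yes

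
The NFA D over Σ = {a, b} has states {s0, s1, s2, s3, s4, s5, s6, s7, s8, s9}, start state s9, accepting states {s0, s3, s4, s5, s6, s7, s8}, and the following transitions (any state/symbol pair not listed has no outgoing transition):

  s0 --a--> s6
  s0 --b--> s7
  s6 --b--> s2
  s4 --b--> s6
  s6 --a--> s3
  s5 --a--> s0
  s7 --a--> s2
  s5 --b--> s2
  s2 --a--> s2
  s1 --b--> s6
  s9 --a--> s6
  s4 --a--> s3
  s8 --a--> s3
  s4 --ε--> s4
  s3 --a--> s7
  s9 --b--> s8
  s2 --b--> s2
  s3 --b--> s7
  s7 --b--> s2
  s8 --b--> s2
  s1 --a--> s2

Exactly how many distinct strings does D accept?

The useful subgraph on states {s3, s6, s7, s8, s9} is acyclic, so L(D) is finite; the longest accepting path visits 4 useful states, giving maximum string length 3.
Counting accepting paths from s9 by length: 2 of length 1, 2 of length 2, 4 of length 3. Total 8.

8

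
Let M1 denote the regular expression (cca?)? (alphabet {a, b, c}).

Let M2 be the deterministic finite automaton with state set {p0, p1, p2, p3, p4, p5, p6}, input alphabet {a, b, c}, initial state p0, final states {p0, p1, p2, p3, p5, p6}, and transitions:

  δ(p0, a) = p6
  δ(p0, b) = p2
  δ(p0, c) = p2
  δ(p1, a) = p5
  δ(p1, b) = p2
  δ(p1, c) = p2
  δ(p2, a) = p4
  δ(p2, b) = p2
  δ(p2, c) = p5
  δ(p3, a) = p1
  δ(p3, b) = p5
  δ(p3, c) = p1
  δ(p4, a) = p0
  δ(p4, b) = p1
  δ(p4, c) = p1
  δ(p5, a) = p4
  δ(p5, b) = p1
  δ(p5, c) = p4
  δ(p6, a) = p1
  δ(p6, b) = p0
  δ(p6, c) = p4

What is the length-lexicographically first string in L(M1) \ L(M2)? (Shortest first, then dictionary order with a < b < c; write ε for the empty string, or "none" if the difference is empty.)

The string cca is accepted by M1 but not by M2.
No shorter string lies in the difference, and cca is the lexicographically first length-3 string in L(M1) \ L(M2).

cca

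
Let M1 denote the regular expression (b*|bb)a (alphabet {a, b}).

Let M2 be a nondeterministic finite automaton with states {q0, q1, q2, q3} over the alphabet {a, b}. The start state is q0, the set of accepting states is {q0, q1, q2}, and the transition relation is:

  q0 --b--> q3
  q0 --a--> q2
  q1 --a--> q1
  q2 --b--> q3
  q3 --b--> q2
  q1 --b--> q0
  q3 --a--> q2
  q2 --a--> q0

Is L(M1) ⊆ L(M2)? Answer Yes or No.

Yes

Converting the expression M1 to a DFA (subset construction, then merging equivalent states) gives the minimal DFA with states {r0, r1, r2}, start state r0, accepting states {r1} and transitions r0: a→r1, b→r0; r1: a→r2, b→r2; r2: a→r2, b→r2.
Exploring the product automaton M1 × M2 from the start pair (r0, q0), following both machines on each input symbol, reaches 8 state pairs: (r0, q0), (r1, q2), (r0, q3), (r2, q0), (r2, q3), (r0, q2), (r2, q2), (r1, q0).
M1 accepts in {r1} and M2 accepts in {q0, q1, q2}. The reachable pairs whose M1-component is accepting are (r1, q2), (r1, q0); in each of them the M2-component is accepting too, so the product for L(M1) \ L(M2) (M1-component accepting, M2-component rejecting) has no reachable accepting pair and the difference is empty.
Hence every string in L(M1) is also in L(M2).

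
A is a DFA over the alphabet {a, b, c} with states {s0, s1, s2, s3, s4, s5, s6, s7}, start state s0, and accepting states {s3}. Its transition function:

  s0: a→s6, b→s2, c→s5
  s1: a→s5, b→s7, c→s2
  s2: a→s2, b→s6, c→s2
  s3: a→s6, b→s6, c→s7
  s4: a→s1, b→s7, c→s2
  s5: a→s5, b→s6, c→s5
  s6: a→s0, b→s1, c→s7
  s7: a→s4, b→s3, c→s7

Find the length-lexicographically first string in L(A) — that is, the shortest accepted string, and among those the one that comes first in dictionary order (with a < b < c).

acb

A breadth-first search from s0 reaches an accepting state first via the path s0 → s6 → s7 → s3 on input acb.
No string of length < 3 is accepted (BFS exhausts all shorter strings without reaching an accepting state), and acb is the lexicographically least accepting string of length 3.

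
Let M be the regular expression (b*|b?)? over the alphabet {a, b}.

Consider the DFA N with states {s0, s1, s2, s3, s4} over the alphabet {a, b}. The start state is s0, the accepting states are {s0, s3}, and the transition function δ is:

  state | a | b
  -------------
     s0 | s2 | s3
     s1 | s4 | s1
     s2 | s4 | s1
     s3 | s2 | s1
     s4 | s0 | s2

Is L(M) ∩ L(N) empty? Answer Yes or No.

No

The empty string ε is accepted by both M and N.
Hence L(M) ∩ L(N) ≠ ∅.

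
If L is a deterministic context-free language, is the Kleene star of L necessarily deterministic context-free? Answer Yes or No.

L = {c aⁿbⁿ : n≥0} ∪ {cc aⁿb²ⁿ : n≥0} is a DCFL (the number of leading c's fixes which ratio the DPDA checks), but L* is not. Every word of L starts with c, so in a factorisation of the string cc aⁱbʲ (i≥1) into words of L each factor begins at one of the two c's: either the whole string is a single word of L (forcing j = 2i), or it splits as c · (c aⁱbʲ) with c ∈ L (take n = 0) and c aⁱbʲ ∈ L (forcing j = i). Thus L* ∩ cca⁺b* = {cc aⁿbⁿ : n≥1} ∪ {cc aⁿb²ⁿ : n≥1}. A DPDA for L* would give one for this intersection with a regular set, and, started from its configuration after reading cc, one for {aⁿbⁿ : n≥1} ∪ {aⁿb²ⁿ : n≥1}, which no deterministic PDA accepts (a DPDA for it would have a single run on aⁿb²ⁿ, accepting after the prefix aⁿbⁿ and accepting again after n more b's; an ordinary PDA that simulates it on a's and b's and, at any moment when it is accepting, may switch to reading only a fresh letter d while feeding each d to the simulation as a b, would accept aⁱbʲdᵏ (k≥1) exactly when both aⁱbʲ and aⁱbʲ⁺ᵏ are in the language, i.e. its language intersected with the regular set a*b*d⁺ would be exactly {aⁿbⁿdⁿ : n≥1} — impossible, since context-free languages are closed under intersection with regular sets and {aⁿbⁿdⁿ} is not context-free). So L* is not a DCFL.

No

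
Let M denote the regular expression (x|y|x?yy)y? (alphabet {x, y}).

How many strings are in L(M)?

7

The expression has no Kleene star, so L(M) is finite. Expanding the alternatives gives {x, y, xy, yy, xyy, yyy, xyyy}.
That is 2 of length 1, 2 of length 2, 2 of length 3, 1 of length 4: 7 strings in all.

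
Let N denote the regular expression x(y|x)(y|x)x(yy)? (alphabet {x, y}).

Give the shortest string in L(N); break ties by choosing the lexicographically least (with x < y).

By inspection of the expression, no string of length less than 4 matches, and xxxx is the lexicographically first match of length 4.

xxxx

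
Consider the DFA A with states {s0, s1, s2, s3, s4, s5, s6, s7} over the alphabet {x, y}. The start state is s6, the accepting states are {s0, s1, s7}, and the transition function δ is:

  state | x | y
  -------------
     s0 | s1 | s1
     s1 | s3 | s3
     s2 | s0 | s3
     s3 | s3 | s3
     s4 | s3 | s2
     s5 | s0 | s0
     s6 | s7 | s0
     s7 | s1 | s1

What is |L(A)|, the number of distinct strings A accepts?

6

The useful subgraph on states {s0, s1, s6, s7} is acyclic, so L(A) is finite; the longest accepting path visits 3 useful states, giving maximum string length 2.
Counting accepting paths from s6 by length: 2 of length 1, 4 of length 2. Total 6.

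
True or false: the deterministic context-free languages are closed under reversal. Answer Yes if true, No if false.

No

L = {c bⁿaⁿ : n≥0} ∪ {d b²ⁿaⁿ : n≥0} is a DCFL: the first symbol tells a deterministic PDA whether to pop one or two b's per a. Its reversal Lᴿ = {aⁿbⁿ c : n≥0} ∪ {aⁿb²ⁿ d : n≥0} is not. DCFLs are closed under right quotient by regular languages, and Lᴿ/{c, d} = {aⁿbⁿ : n≥0} ∪ {aⁿb²ⁿ : n≥0} — the standard context-free language accepted by no deterministic PDA (intuitively the machine would have to commit to a b-to-a ratio before the distinguishing marker arrives; formally, a DPDA for it would have a single run on aⁿb²ⁿ, accepting after the prefix aⁿbⁿ and accepting again after n more b's; an ordinary PDA that simulates it on a's and b's and, at any moment when it is accepting, may switch to reading only a fresh letter e while feeding each e to the simulation as a b, would accept aⁱbʲeᵏ (k≥1) exactly when both aⁱbʲ and aⁱbʲ⁺ᵏ are in the language, i.e. its language intersected with the regular set a*b*e⁺ would be exactly {aⁿbⁿeⁿ : n≥1} — impossible, since context-free languages are closed under intersection with regular sets and {aⁿbⁿeⁿ} is not context-free). So Lᴿ cannot be a DCFL.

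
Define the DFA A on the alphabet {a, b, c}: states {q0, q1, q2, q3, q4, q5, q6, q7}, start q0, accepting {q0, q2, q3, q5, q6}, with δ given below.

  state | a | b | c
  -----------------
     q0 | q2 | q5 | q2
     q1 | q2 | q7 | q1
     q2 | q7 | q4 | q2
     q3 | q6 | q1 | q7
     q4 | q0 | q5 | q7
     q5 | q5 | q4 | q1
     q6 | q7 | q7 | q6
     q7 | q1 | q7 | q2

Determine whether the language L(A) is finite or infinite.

State q2 is reachable from the start and can reach an accepting state, and it lies on the cycle q2 → q2.
Traversing that cycle any number of times yields accepted strings of unbounded length, so the language is infinite.

infinite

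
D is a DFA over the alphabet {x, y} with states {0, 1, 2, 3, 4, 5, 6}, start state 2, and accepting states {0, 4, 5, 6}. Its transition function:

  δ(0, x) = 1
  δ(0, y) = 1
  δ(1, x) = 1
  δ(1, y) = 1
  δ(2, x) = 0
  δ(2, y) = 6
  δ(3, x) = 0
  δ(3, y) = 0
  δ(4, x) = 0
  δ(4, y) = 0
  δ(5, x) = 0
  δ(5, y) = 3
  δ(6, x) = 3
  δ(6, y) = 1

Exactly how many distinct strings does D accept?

The useful subgraph on states {0, 2, 3, 6} is acyclic, so L(D) is finite; the longest accepting path visits 4 useful states, giving maximum string length 3.
Counting accepting paths from 2 by length: 2 of length 1, 2 of length 3. Total 4.

4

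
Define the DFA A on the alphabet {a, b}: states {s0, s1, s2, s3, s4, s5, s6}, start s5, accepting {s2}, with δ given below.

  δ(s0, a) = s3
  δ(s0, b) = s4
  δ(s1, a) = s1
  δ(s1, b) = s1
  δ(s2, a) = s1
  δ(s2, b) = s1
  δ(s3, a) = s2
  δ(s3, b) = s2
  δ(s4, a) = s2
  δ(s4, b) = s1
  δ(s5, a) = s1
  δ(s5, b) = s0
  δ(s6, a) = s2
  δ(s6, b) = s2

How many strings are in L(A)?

The useful subgraph on states {s0, s2, s3, s4, s5} is acyclic, so L(A) is finite; the longest accepting path visits 4 useful states, giving maximum string length 3.
Counting accepting paths from s5 by length: 3 of length 3. Total 3.

3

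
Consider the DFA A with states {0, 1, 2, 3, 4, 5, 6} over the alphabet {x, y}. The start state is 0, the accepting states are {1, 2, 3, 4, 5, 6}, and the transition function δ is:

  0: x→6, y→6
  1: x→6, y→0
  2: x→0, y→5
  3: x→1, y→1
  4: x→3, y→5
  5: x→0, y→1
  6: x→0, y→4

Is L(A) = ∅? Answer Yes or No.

The string x is accepted: the run 0 → 6 ends in the accepting state 6.
Since at least one string is accepted, L(A) is not empty.

No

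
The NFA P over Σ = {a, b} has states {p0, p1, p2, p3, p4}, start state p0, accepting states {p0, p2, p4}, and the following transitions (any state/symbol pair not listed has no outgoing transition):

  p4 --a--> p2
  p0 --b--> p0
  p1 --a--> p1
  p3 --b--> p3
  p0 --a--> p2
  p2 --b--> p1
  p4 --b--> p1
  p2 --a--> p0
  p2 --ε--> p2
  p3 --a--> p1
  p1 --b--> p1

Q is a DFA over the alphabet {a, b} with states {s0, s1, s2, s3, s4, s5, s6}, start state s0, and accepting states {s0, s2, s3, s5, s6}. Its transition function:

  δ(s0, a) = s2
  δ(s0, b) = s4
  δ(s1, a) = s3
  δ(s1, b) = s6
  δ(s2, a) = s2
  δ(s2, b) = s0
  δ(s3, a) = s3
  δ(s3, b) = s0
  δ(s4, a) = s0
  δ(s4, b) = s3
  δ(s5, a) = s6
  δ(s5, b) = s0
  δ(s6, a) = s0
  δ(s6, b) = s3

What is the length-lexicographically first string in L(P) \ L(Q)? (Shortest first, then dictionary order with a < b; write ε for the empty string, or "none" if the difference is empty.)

The string b is accepted by P but not by Q.
No shorter string lies in the difference, and b is the lexicographically first length-1 string in L(P) \ L(Q).

b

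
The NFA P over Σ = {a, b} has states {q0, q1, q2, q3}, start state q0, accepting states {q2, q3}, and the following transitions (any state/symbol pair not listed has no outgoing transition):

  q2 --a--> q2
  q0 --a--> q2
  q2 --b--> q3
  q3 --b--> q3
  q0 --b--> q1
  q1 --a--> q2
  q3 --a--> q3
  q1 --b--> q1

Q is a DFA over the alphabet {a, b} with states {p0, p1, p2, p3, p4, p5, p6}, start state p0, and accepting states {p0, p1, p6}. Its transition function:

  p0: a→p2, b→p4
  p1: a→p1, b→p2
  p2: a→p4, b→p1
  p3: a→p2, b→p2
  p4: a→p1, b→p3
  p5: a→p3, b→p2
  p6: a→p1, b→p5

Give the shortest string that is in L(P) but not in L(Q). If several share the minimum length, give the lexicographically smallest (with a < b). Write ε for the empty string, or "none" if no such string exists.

The string a is accepted by P but not by Q.
No shorter string lies in the difference, and a is the lexicographically first length-1 string in L(P) \ L(Q).

a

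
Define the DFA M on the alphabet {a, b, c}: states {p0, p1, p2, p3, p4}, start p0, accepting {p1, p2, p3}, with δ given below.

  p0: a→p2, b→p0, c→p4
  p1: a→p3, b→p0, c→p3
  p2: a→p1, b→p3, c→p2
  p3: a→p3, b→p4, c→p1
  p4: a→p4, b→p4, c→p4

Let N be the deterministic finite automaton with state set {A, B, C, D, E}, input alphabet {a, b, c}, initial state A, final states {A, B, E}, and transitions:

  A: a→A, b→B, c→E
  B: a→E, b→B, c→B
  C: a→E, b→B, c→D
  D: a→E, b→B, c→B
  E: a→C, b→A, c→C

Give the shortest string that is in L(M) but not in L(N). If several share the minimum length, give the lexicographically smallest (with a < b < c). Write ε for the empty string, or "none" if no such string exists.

The string aca is accepted by M but not by N.
No shorter string lies in the difference, and aca is the lexicographically first length-3 string in L(M) \ L(N).

aca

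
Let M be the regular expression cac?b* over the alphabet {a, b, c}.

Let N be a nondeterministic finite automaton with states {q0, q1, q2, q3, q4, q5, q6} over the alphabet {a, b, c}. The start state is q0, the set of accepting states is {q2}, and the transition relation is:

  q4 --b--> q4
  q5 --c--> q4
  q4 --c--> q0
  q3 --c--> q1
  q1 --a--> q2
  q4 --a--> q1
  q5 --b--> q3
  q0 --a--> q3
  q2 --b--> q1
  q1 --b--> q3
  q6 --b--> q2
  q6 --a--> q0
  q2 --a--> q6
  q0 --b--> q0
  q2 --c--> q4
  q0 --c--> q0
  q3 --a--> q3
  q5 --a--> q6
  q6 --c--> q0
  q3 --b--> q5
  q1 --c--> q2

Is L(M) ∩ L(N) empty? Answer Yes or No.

Converting the expression M to a DFA (subset construction, then merging equivalent states) gives the minimal DFA with states {m0, m1, m2, m3, m4}, start state m0, accepting states {m3, m4} and transitions m0: a→m1, b→m1, c→m2; m1: a→m1, b→m1, c→m1; m2: a→m3, b→m1, c→m1; m3: a→m1, b→m4, c→m4; m4: a→m1, b→m4, c→m1.
Exploring the product automaton M × N from the start pair (m0, q0), following both machines on each input symbol, reaches 13 state pairs: (m0, q0), (m1, q3), (m1, q0), (m2, q0), (m1, q5), (m1, q1), (m3, q3), (m1, q6), (m1, q4), (m1, q2), (m4, q5), (m4, q1), (m4, q3).
M accepts in {m3, m4} and N accepts in {q2}; no reachable pair has both components accepting, so no string drives both machines to acceptance simultaneously and L(M) ∩ L(N) = ∅.
So no string is accepted by both, and the intersection is empty.

Yes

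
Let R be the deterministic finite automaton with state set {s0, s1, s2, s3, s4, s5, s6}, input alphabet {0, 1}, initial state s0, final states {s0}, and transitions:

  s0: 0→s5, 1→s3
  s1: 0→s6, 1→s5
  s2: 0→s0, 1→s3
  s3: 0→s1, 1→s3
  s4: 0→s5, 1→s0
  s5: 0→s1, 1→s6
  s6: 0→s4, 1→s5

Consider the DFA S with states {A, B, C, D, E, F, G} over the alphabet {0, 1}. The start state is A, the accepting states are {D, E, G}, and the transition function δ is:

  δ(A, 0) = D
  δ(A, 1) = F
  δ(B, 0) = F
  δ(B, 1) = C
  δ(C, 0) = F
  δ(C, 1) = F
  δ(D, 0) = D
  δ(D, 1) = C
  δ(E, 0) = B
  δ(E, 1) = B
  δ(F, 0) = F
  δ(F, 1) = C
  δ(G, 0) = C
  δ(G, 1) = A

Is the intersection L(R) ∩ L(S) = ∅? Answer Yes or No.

Yes

Exploring the product automaton R × S from the start pair (s0, A), following both machines on each input symbol, reaches 14 state pairs: (s0, A), (s5, D), (s3, F), (s1, D), (s6, C), (s1, F), (s3, C), (s6, D), (s5, C), (s4, F), (s5, F), (s6, F), (s4, D), (s0, C).
R accepts in {s0} and S accepts in {D, E, G}; no reachable pair has both components accepting, so no string drives both machines to acceptance simultaneously and L(R) ∩ L(S) = ∅.
So no string is accepted by both, and the intersection is empty.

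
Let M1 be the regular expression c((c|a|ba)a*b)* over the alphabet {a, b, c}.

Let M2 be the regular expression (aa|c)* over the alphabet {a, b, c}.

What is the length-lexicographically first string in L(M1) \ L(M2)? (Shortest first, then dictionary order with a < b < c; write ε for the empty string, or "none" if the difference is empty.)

cab

The string cab is accepted by M1 but not by M2.
No shorter string lies in the difference, and cab is the lexicographically first length-3 string in L(M1) \ L(M2).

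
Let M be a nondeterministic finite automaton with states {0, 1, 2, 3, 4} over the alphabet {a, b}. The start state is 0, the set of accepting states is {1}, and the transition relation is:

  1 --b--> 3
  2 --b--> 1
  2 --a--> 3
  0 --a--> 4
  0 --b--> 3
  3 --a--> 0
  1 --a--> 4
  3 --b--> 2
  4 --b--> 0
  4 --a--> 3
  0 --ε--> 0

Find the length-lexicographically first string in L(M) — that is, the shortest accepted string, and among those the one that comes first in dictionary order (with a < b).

A breadth-first search from 0 reaches an accepting state first via the path 0 → 3 → 2 → 1 on input bbb.
No string of length < 3 is accepted (BFS exhausts all shorter strings without reaching an accepting state), and bbb is the lexicographically least accepting string of length 3.

bbb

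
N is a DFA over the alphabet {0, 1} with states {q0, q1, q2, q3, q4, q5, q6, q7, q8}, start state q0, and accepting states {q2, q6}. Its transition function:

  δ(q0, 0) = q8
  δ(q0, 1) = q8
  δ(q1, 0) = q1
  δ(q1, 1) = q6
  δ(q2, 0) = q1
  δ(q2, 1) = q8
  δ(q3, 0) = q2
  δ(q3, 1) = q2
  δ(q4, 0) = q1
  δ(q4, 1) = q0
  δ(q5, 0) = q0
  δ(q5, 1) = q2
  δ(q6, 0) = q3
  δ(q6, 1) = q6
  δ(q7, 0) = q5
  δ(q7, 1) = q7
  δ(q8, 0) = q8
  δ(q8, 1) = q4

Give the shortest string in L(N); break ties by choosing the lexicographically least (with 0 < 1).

0101

A breadth-first search from q0 reaches an accepting state first via the path q0 → q8 → q4 → q1 → q6 on input 0101.
No string of length < 4 is accepted (BFS exhausts all shorter strings without reaching an accepting state), and 0101 is the lexicographically least accepting string of length 4.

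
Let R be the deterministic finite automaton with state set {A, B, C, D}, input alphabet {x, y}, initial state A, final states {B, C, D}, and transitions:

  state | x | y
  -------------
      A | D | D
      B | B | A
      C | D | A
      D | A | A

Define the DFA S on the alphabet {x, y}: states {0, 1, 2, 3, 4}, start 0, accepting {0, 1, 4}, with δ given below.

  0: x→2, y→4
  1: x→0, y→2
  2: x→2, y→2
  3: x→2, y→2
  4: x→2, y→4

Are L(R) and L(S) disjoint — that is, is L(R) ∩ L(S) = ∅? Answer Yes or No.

No

The string y is accepted by both R and S.
Hence L(R) ∩ L(S) ≠ ∅.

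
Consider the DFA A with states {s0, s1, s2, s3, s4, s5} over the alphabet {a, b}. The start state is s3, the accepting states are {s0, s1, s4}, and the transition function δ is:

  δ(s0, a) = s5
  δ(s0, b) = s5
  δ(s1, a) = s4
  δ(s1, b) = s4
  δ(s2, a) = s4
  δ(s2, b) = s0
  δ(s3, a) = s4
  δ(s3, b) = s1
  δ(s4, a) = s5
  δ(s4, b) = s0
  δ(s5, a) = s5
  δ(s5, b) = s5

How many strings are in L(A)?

The useful subgraph on states {s0, s1, s3, s4} is acyclic, so L(A) is finite; the longest accepting path visits 4 useful states, giving maximum string length 3.
Counting accepting paths from s3 by length: 2 of length 1, 3 of length 2, 2 of length 3. Total 7.

7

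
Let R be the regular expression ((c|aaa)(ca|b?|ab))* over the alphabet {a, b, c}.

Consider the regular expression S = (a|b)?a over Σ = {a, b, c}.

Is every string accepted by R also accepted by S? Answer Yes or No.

No

The empty string ε is in L(R) but not in L(S).
So L(R) ⊄ L(S).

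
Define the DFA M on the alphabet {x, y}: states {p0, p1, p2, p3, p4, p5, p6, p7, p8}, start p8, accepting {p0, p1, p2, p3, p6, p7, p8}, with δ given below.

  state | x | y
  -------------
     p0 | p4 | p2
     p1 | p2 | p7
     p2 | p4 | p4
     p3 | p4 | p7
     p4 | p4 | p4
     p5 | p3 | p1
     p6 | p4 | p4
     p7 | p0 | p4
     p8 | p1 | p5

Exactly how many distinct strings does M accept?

The useful subgraph on states {p0, p1, p2, p3, p5, p7, p8} is acyclic, so L(M) is finite; the longest accepting path visits 6 useful states, giving maximum string length 5.
Counting accepting paths from p8 by length: 1 of length 0, 1 of length 1, 4 of length 2, 4 of length 3, 3 of length 4, 2 of length 5. Total 15.

15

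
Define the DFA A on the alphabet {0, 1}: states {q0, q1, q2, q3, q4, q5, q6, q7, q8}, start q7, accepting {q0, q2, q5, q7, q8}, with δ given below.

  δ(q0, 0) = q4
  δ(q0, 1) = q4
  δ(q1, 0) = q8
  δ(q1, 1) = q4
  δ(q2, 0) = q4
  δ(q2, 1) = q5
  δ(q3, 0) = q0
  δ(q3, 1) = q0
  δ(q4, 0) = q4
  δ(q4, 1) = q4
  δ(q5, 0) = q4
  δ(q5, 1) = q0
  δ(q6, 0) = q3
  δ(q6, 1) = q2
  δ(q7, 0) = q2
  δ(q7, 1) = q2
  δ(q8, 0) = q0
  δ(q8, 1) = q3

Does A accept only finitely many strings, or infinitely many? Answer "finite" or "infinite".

The useful states (reachable from q7 and able to reach an accepting state) are {q0, q2, q5, q7}.
Restricted to these states the transition graph has no cycle, so every accepting path has bounded length and L is finite.

finite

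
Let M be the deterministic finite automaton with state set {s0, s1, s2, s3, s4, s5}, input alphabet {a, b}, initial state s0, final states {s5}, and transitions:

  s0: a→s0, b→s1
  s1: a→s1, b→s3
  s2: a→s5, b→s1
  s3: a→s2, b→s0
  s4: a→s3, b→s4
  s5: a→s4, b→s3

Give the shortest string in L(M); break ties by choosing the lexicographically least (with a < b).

bbaa

A breadth-first search from s0 reaches an accepting state first via the path s0 → s1 → s3 → s2 → s5 on input bbaa.
No string of length < 4 is accepted (BFS exhausts all shorter strings without reaching an accepting state), and bbaa is the lexicographically least accepting string of length 4.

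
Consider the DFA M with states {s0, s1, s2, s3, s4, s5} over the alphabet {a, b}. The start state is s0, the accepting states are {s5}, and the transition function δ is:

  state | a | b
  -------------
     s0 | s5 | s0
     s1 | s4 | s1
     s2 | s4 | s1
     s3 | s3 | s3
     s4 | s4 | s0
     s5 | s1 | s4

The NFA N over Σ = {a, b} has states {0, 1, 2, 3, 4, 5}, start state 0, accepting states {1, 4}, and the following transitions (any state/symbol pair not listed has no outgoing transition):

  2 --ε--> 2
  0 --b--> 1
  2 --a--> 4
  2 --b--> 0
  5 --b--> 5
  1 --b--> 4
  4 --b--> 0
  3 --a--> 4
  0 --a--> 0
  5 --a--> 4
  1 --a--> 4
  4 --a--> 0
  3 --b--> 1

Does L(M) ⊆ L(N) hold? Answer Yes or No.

No

The string a is in L(M) but not in L(N).
So L(M) ⊄ L(N).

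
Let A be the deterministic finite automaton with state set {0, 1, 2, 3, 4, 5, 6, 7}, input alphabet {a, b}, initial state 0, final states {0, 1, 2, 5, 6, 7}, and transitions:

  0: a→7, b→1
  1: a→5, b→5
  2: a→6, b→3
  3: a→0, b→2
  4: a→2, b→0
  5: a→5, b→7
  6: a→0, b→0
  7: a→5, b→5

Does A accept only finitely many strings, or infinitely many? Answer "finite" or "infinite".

infinite

State 5 is reachable from the start and can reach an accepting state, and it lies on the cycle 5 → 5.
Traversing that cycle any number of times yields accepted strings of unbounded length, so the language is infinite.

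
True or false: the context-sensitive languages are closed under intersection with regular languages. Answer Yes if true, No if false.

Yes

Every regular language is context-sensitive, and context-sensitive languages are closed under intersection (an LBA runs the DFA check and then the LBA for L on the same linear tape).
So the context-sensitive languages are closed under intersection with a regular language.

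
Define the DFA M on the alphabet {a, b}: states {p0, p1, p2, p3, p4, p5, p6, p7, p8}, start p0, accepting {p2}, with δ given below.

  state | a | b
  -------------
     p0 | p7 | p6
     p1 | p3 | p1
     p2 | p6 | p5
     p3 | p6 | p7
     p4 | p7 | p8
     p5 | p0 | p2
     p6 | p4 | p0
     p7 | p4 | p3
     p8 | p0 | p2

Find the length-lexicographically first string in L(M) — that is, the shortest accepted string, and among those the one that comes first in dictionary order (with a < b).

A breadth-first search from p0 reaches an accepting state first via the path p0 → p7 → p4 → p8 → p2 on input aabb.
No string of length < 4 is accepted (BFS exhausts all shorter strings without reaching an accepting state), and aabb is the lexicographically least accepting string of length 4.

aabb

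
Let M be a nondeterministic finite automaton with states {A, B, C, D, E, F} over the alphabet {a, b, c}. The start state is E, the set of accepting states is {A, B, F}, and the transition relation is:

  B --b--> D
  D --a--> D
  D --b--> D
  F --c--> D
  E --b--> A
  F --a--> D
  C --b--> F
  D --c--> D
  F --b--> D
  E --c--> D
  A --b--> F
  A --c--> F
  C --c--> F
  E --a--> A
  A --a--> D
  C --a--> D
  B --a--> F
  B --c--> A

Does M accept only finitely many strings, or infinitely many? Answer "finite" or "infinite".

finite

The useful states (reachable from E and able to reach an accepting state) are {A, E, F}.
Restricted to these states the transition graph has no cycle, so every accepting path has bounded length and L is finite.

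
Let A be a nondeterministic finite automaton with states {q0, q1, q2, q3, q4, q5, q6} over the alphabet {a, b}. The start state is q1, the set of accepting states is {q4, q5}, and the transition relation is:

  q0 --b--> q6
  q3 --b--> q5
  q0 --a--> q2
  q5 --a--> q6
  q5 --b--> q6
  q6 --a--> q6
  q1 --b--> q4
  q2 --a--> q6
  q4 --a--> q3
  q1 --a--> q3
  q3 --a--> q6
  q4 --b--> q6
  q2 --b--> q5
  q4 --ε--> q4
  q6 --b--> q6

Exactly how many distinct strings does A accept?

The useful subgraph on states {q1, q3, q4, q5} is acyclic, so L(A) is finite; the longest accepting path visits 4 useful states, giving maximum string length 3.
Counting accepting paths from q1 by length: 1 of length 1, 1 of length 2, 1 of length 3. Total 3.

3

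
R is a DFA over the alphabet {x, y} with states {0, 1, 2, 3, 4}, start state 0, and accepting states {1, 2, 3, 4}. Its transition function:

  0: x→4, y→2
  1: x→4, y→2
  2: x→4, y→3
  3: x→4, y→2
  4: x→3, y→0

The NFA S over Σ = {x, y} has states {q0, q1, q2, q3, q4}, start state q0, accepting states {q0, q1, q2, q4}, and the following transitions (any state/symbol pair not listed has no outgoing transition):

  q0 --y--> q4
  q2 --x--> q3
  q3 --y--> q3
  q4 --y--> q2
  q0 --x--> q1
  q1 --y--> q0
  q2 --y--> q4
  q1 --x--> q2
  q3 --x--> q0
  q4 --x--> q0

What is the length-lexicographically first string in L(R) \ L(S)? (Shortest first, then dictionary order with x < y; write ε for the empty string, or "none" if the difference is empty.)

The string xxx is accepted by R but not by S.
No shorter string lies in the difference, and xxx is the lexicographically first length-3 string in L(R) \ L(S).

xxx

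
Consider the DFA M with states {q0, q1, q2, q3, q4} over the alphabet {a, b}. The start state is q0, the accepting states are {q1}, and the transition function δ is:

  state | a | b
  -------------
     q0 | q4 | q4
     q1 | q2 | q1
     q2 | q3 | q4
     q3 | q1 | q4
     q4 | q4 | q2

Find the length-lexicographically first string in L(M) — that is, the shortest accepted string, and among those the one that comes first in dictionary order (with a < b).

A breadth-first search from q0 reaches an accepting state first via the path q0 → q4 → q2 → q3 → q1 on input abaa.
No string of length < 4 is accepted (BFS exhausts all shorter strings without reaching an accepting state), and abaa is the lexicographically least accepting string of length 4.

abaa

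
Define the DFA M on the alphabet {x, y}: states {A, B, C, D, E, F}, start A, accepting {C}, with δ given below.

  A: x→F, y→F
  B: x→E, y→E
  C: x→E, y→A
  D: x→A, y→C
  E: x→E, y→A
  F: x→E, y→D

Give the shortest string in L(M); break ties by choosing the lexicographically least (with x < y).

xyy

A breadth-first search from A reaches an accepting state first via the path A → F → D → C on input xyy.
No string of length < 3 is accepted (BFS exhausts all shorter strings without reaching an accepting state), and xyy is the lexicographically least accepting string of length 3.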